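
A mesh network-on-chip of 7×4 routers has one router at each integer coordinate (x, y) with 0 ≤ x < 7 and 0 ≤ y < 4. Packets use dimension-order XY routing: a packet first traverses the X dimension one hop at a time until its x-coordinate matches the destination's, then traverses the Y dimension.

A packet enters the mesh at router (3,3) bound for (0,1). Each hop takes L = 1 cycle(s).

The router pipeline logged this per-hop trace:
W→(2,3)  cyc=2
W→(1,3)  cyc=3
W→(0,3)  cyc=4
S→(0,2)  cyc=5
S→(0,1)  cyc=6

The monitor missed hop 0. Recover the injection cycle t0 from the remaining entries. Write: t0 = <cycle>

cyc[1] = 2 and cyc[k] = t0 + k·L for every k.
t0 = cyc[1] − L = 2 − 1 = 1.

t0 = 1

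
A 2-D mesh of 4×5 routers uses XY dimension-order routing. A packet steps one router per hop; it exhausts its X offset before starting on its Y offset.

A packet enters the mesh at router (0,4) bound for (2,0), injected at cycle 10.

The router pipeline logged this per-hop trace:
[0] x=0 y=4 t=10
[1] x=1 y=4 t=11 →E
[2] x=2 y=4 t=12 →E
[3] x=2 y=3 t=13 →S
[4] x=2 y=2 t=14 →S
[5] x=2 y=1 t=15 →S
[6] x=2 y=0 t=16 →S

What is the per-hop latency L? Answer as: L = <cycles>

L = 1

From hop 0 (10) to hop 1 (11): +1 cycles.
Per-hop latency L = Δcyc = 1.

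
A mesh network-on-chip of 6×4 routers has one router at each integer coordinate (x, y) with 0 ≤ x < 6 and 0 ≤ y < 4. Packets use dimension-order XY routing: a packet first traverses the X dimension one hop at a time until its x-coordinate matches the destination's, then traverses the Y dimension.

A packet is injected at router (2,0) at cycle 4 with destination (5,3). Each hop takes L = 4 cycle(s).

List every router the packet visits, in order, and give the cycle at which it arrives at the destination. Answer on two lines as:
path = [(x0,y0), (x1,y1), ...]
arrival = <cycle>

path = [(2,0), (3,0), (4,0), (5,0), (5,1), (5,2), (5,3)]
arrival = 28

t=4: at (2,0)
t=8: at (3,0) after E
t=12: at (4,0) after E
t=16: at (5,0) after E
t=20: at (5,1) after N
t=24: at (5,2) after N
t=28: at (5,3) after N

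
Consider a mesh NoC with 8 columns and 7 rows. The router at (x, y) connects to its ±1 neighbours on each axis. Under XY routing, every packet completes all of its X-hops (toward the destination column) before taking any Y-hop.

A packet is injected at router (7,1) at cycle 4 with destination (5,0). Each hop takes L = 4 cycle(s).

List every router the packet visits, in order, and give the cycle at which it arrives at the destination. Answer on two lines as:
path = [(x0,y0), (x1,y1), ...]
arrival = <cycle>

src (7,1)  cyc=4
W→(6,1)  cyc=8
W→(5,1)  cyc=12
S→(5,0)  cyc=16

path = [(7,1), (6,1), (5,1), (5,0)]
arrival = 16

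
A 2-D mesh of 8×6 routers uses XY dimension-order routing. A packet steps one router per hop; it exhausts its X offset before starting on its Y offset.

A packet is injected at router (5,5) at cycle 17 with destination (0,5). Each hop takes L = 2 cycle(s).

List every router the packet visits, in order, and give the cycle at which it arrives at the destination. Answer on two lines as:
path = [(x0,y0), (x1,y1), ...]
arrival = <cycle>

path = [(5,5), (4,5), (3,5), (2,5), (1,5), (0,5)]
arrival = 27

src (5,5)  cyc=17
W→(4,5)  cyc=19
W→(3,5)  cyc=21
W→(2,5)  cyc=23
W→(1,5)  cyc=25
W→(0,5)  cyc=27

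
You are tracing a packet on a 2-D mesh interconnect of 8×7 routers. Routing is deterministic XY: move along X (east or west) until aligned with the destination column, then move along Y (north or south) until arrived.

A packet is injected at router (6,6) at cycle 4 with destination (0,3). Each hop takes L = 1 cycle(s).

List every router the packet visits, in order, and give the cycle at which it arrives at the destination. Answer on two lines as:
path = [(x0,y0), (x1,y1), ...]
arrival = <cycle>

src (6,6)  cyc=4
W→(5,6)  cyc=5
W→(4,6)  cyc=6
W→(3,6)  cyc=7
W→(2,6)  cyc=8
W→(1,6)  cyc=9
W→(0,6)  cyc=10
S→(0,5)  cyc=11
S→(0,4)  cyc=12
S→(0,3)  cyc=13

path = [(6,6), (5,6), (4,6), (3,6), (2,6), (1,6), (0,6), (0,5), (0,4), (0,3)]
arrival = 13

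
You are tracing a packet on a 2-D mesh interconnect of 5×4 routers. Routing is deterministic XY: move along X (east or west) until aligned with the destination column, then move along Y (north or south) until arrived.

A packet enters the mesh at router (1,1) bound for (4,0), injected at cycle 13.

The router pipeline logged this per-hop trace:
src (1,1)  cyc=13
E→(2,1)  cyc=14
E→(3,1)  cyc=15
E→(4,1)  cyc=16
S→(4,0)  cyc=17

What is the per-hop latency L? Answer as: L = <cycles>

L = 1

Δcyc across hop 0→1: 14 − 13 = 1.
That increment is L by definition: L = 1.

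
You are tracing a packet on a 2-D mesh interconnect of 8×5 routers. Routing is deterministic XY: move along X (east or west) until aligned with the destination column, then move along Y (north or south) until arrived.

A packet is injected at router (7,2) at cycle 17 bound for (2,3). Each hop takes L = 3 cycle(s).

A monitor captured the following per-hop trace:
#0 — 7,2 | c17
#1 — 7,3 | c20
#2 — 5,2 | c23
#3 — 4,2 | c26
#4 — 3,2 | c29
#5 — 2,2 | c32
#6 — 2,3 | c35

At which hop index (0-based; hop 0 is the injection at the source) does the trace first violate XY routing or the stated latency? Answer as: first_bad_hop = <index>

first_bad_hop = 1

  1: Δx=+0 Δy=+1 Δt=3 [BAD: Y-move but x=7≠2]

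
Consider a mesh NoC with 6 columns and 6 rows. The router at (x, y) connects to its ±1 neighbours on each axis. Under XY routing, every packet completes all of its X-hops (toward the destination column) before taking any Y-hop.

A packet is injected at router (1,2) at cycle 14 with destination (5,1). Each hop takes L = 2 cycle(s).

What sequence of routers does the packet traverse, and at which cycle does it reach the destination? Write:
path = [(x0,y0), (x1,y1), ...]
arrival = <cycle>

hop 0: (1,2) @ cyc 14
hop 1: (2,2) @ cyc 16  [E]
hop 2: (3,2) @ cyc 18  [E]
hop 3: (4,2) @ cyc 20  [E]
hop 4: (5,2) @ cyc 22  [E]
hop 5: (5,1) @ cyc 24  [S]

path = [(1,2), (2,2), (3,2), (4,2), (5,2), (5,1)]
arrival = 24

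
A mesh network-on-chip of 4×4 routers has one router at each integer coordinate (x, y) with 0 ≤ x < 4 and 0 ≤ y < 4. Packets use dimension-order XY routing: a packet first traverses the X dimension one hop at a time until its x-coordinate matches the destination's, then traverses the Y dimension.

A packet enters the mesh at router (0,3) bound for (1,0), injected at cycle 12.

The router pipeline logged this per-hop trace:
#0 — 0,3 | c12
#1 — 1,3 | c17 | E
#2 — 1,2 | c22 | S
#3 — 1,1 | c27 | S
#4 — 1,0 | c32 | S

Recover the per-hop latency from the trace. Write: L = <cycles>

L = 5

Between hops 0 and 1 the cycle counter advances 17 − 12 = 5.
Per-hop latency L = Δcyc = 5.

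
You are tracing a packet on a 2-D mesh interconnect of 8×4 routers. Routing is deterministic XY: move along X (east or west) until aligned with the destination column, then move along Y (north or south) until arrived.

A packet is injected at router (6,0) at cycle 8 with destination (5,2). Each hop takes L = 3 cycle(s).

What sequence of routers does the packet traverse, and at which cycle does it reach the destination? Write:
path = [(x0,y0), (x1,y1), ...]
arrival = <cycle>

path = [(6,0), (5,0), (5,1), (5,2)]
arrival = 17

t=8: at (6,0)
t=11: at (5,0) after W
t=14: at (5,1) after N
t=17: at (5,2) after N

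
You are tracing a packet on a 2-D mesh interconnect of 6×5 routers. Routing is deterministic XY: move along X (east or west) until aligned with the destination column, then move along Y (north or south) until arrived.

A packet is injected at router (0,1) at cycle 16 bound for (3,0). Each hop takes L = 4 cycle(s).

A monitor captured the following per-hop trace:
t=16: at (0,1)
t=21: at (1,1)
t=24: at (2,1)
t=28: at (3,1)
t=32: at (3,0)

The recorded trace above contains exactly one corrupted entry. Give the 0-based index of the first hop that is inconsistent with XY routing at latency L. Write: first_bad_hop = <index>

first_bad_hop = 1

hop 1: step (+1,+0), +5 cyc — BAD: Δcyc=5≠L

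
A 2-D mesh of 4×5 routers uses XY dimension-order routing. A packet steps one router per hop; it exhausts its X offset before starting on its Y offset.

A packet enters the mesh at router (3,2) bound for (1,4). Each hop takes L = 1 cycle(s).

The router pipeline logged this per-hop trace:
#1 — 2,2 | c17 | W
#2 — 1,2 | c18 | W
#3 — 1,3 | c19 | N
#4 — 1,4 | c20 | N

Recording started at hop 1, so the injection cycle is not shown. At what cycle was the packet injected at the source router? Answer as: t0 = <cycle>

t0 = 16

cyc[1] = 17 and cyc[k] = t0 + k·L for every k.
Subtract one hop: t0 = 17 − 1 = 16.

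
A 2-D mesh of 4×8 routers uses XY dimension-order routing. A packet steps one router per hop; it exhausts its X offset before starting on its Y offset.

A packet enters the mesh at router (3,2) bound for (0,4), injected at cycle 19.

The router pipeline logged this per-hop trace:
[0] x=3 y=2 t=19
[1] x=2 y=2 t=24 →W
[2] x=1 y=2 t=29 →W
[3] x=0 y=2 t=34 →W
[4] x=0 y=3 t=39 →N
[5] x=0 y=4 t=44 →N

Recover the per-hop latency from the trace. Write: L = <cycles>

Between hops 0 and 1 the cycle counter advances 24 − 19 = 5.
Per-hop latency L = Δcyc = 5.

L = 5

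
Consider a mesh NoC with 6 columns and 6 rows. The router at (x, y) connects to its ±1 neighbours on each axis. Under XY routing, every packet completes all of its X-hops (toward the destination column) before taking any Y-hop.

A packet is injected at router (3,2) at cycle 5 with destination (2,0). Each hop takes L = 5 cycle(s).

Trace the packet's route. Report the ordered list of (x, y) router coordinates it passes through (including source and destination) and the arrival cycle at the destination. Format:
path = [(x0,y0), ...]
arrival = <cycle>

src (3,2)  cyc=5
W→(2,2)  cyc=10
S→(2,1)  cyc=15
S→(2,0)  cyc=20

path = [(3,2), (2,2), (2,1), (2,0)]
arrival = 20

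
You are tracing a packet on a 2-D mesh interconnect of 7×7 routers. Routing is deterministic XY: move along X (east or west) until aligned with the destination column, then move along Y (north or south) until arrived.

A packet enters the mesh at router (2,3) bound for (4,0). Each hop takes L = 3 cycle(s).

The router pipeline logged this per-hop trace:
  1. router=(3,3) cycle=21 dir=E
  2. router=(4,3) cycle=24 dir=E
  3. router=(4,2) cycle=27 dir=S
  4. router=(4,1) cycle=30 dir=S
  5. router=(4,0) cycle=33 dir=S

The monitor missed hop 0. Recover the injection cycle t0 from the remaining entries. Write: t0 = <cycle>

t0 = 18

Hop 1 reached at cycle 21; hop k is at t0 + k·L.
t0 = cyc[1] − L = 21 − 3 = 18.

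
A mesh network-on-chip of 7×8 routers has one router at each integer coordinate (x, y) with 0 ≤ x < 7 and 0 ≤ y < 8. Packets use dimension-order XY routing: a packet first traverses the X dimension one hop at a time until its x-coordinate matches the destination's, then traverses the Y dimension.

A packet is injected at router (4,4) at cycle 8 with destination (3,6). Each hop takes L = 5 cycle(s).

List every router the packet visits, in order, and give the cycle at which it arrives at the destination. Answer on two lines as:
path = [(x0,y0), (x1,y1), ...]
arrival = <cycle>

path = [(4,4), (3,4), (3,5), (3,6)]
arrival = 23

  0. router=(4,4) cycle=8 (inject)
  1. router=(3,4) cycle=13 dir=W
  2. router=(3,5) cycle=18 dir=N
  3. router=(3,6) cycle=23 dir=N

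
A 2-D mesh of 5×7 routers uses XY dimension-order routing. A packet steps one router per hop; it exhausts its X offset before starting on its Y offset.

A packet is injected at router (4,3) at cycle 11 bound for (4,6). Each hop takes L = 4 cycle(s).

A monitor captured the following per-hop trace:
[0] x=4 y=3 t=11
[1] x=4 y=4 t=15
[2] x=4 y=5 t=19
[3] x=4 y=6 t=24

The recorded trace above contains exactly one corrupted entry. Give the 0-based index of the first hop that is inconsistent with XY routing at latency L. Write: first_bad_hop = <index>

first_bad_hop = 3

[1] (+0,+1) / 4c ⇒ ok
[2] (+0,+1) / 4c ⇒ ok
[3] (+0,+1) / 5c ⇒ BAD: Δcyc=5≠L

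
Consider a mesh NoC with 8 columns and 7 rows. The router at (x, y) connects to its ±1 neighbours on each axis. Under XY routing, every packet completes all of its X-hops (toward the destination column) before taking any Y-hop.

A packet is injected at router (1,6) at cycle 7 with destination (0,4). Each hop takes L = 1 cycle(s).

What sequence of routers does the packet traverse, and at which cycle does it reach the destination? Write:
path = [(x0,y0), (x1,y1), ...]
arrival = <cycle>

path = [(1,6), (0,6), (0,5), (0,4)]
arrival = 10

[0] x=1 y=6 t=7
[1] x=0 y=6 t=8 →W
[2] x=0 y=5 t=9 →S
[3] x=0 y=4 t=10 →S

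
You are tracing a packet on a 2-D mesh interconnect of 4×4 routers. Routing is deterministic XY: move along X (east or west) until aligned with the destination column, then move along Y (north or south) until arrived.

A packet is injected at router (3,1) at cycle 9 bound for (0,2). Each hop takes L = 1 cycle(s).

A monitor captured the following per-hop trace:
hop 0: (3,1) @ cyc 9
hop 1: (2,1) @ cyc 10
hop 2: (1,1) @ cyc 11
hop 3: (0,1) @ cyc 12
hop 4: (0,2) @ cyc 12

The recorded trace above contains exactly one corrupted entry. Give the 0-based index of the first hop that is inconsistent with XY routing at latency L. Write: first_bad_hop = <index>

hop 1: step (-1,+0), +1 cyc — ok
hop 2: step (-1,+0), +1 cyc — ok
hop 3: step (-1,+0), +1 cyc — ok
hop 4: step (+0,+1), +0 cyc — BAD: Δcyc=0≠L

first_bad_hop = 4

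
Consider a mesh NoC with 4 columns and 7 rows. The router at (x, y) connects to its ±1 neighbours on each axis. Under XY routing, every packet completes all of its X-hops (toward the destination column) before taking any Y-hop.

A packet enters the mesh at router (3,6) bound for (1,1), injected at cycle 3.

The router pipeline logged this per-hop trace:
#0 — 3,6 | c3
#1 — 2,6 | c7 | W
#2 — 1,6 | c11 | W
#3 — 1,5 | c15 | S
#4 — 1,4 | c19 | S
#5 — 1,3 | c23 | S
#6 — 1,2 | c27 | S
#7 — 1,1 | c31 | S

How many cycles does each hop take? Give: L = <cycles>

From hop 0 (3) to hop 1 (7): +4 cycles.
That increment is L by definition: L = 4.

L = 4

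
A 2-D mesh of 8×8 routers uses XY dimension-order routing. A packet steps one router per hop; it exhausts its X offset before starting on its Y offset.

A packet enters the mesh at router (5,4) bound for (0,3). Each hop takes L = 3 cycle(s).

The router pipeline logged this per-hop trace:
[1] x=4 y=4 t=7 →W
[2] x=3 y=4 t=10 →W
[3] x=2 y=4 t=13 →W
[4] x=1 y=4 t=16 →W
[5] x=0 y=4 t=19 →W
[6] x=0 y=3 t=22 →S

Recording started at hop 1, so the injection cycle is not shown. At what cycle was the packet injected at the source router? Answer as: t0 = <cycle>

The first recorded entry is hop 1 at cycle 7.
Subtract one hop: t0 = 7 − 3 = 4.

t0 = 4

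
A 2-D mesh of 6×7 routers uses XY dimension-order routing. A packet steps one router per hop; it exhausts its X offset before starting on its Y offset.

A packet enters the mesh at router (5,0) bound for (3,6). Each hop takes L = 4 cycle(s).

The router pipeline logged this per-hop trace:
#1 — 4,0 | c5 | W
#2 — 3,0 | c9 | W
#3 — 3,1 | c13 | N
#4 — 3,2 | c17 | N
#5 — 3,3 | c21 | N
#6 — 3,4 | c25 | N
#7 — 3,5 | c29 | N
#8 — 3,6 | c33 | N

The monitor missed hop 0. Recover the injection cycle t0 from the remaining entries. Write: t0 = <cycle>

Hop 1 reached at cycle 5; hop k is at t0 + k·L.
So t0 = 5 − 1·4 = 1.

t0 = 1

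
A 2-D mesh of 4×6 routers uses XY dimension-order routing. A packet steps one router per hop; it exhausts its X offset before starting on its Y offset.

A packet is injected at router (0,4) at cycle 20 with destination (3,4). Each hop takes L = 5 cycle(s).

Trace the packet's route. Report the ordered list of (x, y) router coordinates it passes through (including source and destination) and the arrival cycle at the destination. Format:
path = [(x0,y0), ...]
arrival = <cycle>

src (0,4)  cyc=20
E→(1,4)  cyc=25
E→(2,4)  cyc=30
E→(3,4)  cyc=35

path = [(0,4), (1,4), (2,4), (3,4)]
arrival = 35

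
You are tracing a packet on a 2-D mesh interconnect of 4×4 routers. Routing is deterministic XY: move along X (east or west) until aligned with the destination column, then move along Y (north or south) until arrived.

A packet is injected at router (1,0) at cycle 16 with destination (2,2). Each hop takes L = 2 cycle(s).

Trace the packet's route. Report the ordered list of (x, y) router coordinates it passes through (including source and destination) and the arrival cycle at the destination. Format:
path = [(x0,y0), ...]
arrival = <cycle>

path = [(1,0), (2,0), (2,1), (2,2)]
arrival = 22

[0] x=1 y=0 t=16
[1] x=2 y=0 t=18 →E
[2] x=2 y=1 t=20 →N
[3] x=2 y=2 t=22 →N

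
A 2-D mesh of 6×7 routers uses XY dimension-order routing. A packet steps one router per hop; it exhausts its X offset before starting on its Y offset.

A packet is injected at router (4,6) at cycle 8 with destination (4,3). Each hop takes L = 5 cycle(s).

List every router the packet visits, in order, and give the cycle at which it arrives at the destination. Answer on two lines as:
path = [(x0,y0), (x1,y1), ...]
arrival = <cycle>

path = [(4,6), (4,5), (4,4), (4,3)]
arrival = 23

  0. router=(4,6) cycle=8 (inject)
  1. router=(4,5) cycle=13 dir=S
  2. router=(4,4) cycle=18 dir=S
  3. router=(4,3) cycle=23 dir=S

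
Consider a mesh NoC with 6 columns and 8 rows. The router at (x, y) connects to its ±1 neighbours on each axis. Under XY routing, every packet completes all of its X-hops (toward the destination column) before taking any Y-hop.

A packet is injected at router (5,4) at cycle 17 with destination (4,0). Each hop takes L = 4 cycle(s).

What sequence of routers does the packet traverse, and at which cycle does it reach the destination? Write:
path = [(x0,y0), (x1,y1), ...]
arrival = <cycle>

path = [(5,4), (4,4), (4,3), (4,2), (4,1), (4,0)]
arrival = 37

hop 0: (5,4) @ cyc 17
hop 1: (4,4) @ cyc 21  [W]
hop 2: (4,3) @ cyc 25  [S]
hop 3: (4,2) @ cyc 29  [S]
hop 4: (4,1) @ cyc 33  [S]
hop 5: (4,0) @ cyc 37  [S]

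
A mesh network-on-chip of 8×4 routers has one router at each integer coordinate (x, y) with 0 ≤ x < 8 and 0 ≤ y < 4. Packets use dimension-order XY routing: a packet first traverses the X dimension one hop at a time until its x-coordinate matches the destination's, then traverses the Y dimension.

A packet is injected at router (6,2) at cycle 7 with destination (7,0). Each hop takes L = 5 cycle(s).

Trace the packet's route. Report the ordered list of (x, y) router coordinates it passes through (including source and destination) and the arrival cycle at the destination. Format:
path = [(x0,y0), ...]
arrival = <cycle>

path = [(6,2), (7,2), (7,1), (7,0)]
arrival = 22

src (6,2)  cyc=7
E→(7,2)  cyc=12
S→(7,1)  cyc=17
S→(7,0)  cyc=22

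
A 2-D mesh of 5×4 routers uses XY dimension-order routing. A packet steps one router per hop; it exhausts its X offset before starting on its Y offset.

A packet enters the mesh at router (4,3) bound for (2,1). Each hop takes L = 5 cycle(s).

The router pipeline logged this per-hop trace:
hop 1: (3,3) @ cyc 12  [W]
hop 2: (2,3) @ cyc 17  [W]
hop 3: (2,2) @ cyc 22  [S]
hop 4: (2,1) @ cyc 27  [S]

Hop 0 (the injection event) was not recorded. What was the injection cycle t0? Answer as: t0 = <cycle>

Hop 1 reached at cycle 12; hop k is at t0 + k·L.
Subtract one hop: t0 = 12 − 5 = 7.

t0 = 7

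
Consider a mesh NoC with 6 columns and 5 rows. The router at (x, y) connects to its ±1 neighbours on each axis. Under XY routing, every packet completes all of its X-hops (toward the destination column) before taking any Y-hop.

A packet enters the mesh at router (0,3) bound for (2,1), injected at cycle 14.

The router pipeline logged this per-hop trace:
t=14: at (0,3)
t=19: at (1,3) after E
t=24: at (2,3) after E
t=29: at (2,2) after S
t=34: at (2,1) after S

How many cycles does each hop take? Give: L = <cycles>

Between hops 0 and 1 the cycle counter advances 19 − 14 = 5.
Per-hop latency L = Δcyc = 5.

L = 5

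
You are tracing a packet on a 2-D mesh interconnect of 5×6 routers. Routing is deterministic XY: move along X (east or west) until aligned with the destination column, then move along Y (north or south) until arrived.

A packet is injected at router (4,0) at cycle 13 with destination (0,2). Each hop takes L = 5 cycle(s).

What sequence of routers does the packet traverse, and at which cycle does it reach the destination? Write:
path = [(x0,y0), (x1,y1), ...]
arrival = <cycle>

#0 — 4,0 | c13
#1 — 3,0 | c18 | W
#2 — 2,0 | c23 | W
#3 — 1,0 | c28 | W
#4 — 0,0 | c33 | W
#5 — 0,1 | c38 | N
#6 — 0,2 | c43 | N

path = [(4,0), (3,0), (2,0), (1,0), (0,0), (0,1), (0,2)]
arrival = 43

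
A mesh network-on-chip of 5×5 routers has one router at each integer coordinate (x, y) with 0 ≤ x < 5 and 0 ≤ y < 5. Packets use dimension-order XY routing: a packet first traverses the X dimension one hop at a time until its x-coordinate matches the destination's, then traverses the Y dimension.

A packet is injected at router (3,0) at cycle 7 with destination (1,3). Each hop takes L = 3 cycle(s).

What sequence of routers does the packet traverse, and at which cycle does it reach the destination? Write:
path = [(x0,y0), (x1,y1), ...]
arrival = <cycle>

path = [(3,0), (2,0), (1,0), (1,1), (1,2), (1,3)]
arrival = 22

[0] x=3 y=0 t=7
[1] x=2 y=0 t=10 →W
[2] x=1 y=0 t=13 →W
[3] x=1 y=1 t=16 →N
[4] x=1 y=2 t=19 →N
[5] x=1 y=3 t=22 →N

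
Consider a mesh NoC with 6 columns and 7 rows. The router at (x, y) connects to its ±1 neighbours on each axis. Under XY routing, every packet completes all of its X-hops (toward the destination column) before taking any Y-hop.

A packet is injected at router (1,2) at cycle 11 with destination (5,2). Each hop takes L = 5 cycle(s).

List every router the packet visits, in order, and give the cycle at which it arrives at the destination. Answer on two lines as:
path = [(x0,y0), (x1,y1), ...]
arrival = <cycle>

path = [(1,2), (2,2), (3,2), (4,2), (5,2)]
arrival = 31

  0. router=(1,2) cycle=11 (inject)
  1. router=(2,2) cycle=16 dir=E
  2. router=(3,2) cycle=21 dir=E
  3. router=(4,2) cycle=26 dir=E
  4. router=(5,2) cycle=31 dir=E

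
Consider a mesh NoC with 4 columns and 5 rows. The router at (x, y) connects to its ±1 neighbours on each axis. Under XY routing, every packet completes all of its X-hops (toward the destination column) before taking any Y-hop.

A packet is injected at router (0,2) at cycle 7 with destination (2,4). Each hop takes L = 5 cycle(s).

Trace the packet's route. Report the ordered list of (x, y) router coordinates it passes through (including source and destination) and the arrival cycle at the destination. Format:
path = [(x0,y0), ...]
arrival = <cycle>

path = [(0,2), (1,2), (2,2), (2,3), (2,4)]
arrival = 27

t=7: at (0,2)
t=12: at (1,2) after E
t=17: at (2,2) after E
t=22: at (2,3) after N
t=27: at (2,4) after N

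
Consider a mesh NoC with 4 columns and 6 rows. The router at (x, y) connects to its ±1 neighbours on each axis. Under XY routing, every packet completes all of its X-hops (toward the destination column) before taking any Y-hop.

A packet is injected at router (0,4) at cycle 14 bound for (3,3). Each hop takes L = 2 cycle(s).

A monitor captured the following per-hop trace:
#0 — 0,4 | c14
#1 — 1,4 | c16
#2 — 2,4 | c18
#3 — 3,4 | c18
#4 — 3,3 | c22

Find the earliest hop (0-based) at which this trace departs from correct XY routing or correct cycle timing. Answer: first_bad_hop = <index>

[1] (+1,+0) / 2c ⇒ ok
[2] (+1,+0) / 2c ⇒ ok
[3] (+1,+0) / 0c ⇒ BAD: Δcyc=0≠L

first_bad_hop = 3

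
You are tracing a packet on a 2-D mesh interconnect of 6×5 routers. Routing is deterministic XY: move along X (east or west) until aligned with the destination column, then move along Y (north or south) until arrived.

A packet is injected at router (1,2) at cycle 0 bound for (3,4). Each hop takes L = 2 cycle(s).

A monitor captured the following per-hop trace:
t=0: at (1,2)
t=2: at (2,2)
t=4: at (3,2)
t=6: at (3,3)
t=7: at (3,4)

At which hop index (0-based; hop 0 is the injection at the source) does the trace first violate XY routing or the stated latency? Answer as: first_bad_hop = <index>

first_bad_hop = 4

check 1→ d=(1,0) cyc+2: ok
check 2→ d=(1,0) cyc+2: ok
check 3→ d=(0,1) cyc+2: ok
check 4→ d=(0,1) cyc+1: BAD: Δcyc=1≠L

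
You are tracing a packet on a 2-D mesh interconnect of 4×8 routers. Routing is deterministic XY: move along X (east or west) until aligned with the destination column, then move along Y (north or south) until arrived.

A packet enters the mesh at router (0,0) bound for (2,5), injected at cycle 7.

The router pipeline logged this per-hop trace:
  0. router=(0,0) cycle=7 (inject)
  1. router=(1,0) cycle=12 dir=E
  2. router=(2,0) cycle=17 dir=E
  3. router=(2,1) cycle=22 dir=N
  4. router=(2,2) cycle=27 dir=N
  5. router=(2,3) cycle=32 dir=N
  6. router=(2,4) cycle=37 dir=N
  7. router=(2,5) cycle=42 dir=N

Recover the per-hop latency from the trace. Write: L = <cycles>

Between hops 0 and 1 the cycle counter advances 12 − 7 = 5.
One hop costs L cycles, so L = 5.

L = 5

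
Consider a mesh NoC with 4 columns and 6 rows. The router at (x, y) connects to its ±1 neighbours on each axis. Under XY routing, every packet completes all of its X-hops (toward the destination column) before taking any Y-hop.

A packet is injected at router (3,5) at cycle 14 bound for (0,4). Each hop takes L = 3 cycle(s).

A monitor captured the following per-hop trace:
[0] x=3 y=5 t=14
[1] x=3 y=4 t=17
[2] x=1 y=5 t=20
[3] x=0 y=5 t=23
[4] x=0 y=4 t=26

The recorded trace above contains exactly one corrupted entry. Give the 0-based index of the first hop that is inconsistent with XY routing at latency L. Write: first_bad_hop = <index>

  1: Δx=+0 Δy=-1 Δt=3 [BAD: Y-move but x=3≠0]

first_bad_hop = 1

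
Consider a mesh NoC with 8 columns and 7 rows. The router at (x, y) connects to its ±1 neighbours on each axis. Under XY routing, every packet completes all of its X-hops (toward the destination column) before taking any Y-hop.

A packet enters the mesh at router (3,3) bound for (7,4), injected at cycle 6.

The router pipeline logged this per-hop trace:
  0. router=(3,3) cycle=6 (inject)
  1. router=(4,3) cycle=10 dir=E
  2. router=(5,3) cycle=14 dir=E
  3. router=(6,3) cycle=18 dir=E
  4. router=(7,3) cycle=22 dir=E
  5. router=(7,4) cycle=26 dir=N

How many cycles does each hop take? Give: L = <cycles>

L = 4

From hop 0 (6) to hop 1 (10): +4 cycles.
One hop costs L cycles, so L = 4.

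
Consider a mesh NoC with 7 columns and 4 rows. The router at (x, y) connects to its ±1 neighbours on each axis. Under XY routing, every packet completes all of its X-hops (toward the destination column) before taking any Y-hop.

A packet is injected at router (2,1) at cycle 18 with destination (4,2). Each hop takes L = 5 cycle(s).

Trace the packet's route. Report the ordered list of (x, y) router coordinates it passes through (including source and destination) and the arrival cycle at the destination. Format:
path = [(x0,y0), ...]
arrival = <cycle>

src (2,1)  cyc=18
E→(3,1)  cyc=23
E→(4,1)  cyc=28
N→(4,2)  cyc=33

path = [(2,1), (3,1), (4,1), (4,2)]
arrival = 33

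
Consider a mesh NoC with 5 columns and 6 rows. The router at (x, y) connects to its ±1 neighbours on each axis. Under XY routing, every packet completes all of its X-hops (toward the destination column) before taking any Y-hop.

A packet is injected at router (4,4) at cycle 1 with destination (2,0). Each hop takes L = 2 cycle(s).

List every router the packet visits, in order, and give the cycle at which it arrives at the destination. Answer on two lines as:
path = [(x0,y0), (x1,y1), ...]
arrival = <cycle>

path = [(4,4), (3,4), (2,4), (2,3), (2,2), (2,1), (2,0)]
arrival = 13

t=1: at (4,4)
t=3: at (3,4) after W
t=5: at (2,4) after W
t=7: at (2,3) after S
t=9: at (2,2) after S
t=11: at (2,1) after S
t=13: at (2,0) after S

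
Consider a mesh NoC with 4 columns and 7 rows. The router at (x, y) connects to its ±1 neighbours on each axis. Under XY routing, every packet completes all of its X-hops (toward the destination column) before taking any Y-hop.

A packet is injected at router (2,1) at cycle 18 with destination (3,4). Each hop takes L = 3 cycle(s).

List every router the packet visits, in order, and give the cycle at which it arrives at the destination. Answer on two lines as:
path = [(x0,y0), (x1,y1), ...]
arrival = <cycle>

path = [(2,1), (3,1), (3,2), (3,3), (3,4)]
arrival = 30

[0] x=2 y=1 t=18
[1] x=3 y=1 t=21 →E
[2] x=3 y=2 t=24 →N
[3] x=3 y=3 t=27 →N
[4] x=3 y=4 t=30 →N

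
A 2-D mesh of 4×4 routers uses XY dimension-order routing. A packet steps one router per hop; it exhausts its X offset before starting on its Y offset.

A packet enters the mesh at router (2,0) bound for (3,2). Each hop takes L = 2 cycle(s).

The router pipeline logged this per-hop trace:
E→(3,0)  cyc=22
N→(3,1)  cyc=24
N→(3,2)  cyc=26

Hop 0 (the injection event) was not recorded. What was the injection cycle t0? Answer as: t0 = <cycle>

cyc[1] = 22 and cyc[k] = t0 + k·L for every k.
t0 = cyc[1] − L = 22 − 2 = 20.

t0 = 20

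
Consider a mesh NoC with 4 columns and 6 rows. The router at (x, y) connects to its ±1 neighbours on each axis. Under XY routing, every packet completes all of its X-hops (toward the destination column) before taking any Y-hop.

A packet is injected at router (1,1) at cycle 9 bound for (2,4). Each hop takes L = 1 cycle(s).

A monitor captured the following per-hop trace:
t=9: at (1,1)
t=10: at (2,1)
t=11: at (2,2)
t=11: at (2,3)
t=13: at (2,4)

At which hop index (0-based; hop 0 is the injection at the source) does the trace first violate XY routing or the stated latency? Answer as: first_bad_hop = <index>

first_bad_hop = 3

[1] (+1,+0) / 1c ⇒ ok
[2] (+0,+1) / 1c ⇒ ok
[3] (+0,+1) / 0c ⇒ BAD: Δcyc=0≠L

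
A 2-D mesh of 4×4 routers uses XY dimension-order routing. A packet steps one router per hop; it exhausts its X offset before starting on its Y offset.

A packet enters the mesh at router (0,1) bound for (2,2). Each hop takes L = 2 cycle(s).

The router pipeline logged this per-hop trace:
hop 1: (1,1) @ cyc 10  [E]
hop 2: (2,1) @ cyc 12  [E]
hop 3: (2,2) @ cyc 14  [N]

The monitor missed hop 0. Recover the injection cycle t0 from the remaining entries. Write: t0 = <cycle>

t0 = 8

The first recorded entry is hop 1 at cycle 10.
t0 = cyc[1] − L = 10 − 2 = 8.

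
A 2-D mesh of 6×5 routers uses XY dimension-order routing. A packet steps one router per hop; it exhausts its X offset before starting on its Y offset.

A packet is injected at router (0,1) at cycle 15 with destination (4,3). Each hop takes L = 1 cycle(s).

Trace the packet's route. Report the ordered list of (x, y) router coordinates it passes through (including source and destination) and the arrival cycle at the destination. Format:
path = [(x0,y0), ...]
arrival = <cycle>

  0. router=(0,1) cycle=15 (inject)
  1. router=(1,1) cycle=16 dir=E
  2. router=(2,1) cycle=17 dir=E
  3. router=(3,1) cycle=18 dir=E
  4. router=(4,1) cycle=19 dir=E
  5. router=(4,2) cycle=20 dir=N
  6. router=(4,3) cycle=21 dir=N

path = [(0,1), (1,1), (2,1), (3,1), (4,1), (4,2), (4,3)]
arrival = 21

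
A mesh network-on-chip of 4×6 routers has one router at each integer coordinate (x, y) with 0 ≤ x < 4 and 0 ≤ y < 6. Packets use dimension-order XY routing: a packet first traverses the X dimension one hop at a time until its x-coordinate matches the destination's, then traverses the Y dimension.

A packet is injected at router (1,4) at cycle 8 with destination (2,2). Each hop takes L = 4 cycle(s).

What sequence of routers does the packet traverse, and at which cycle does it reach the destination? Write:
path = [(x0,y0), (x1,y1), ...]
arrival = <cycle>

path = [(1,4), (2,4), (2,3), (2,2)]
arrival = 20

#0 — 1,4 | c8
#1 — 2,4 | c12 | E
#2 — 2,3 | c16 | S
#3 — 2,2 | c20 | S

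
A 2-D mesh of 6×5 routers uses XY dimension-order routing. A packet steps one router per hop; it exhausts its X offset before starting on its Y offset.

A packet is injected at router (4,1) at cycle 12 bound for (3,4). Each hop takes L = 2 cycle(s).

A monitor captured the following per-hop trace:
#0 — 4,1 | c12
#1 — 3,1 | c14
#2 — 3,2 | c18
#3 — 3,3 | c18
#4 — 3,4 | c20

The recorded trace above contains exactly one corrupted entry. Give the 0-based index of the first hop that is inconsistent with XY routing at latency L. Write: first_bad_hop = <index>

check 1→ d=(-1,0) cyc+2: ok
check 2→ d=(0,1) cyc+4: BAD: Δcyc=4≠L

first_bad_hop = 2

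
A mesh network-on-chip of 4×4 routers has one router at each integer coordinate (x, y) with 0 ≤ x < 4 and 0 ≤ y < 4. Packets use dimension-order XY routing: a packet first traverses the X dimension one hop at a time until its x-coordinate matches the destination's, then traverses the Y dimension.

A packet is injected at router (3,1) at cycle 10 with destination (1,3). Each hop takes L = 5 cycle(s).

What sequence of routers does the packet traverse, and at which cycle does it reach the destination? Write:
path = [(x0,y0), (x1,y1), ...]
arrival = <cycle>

path = [(3,1), (2,1), (1,1), (1,2), (1,3)]
arrival = 30

[0] x=3 y=1 t=10
[1] x=2 y=1 t=15 →W
[2] x=1 y=1 t=20 →W
[3] x=1 y=2 t=25 →N
[4] x=1 y=3 t=30 →N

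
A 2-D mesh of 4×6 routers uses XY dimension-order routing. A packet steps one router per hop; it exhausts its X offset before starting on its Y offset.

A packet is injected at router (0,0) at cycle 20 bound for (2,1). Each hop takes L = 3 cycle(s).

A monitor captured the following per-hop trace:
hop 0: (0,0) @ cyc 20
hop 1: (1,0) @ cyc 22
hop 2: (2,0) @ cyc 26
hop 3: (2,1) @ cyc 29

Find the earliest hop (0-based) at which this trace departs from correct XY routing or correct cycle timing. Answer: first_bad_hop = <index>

hop 1: step (+1,+0), +2 cyc — BAD: Δcyc=2≠L

first_bad_hop = 1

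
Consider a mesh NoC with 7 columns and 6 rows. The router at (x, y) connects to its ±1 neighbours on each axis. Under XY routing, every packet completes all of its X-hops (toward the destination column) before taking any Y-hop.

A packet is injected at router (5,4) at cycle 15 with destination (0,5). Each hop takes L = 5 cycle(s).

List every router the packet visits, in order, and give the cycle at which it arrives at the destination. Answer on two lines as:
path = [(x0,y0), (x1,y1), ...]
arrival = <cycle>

path = [(5,4), (4,4), (3,4), (2,4), (1,4), (0,4), (0,5)]
arrival = 45

src (5,4)  cyc=15
W→(4,4)  cyc=20
W→(3,4)  cyc=25
W→(2,4)  cyc=30
W→(1,4)  cyc=35
W→(0,4)  cyc=40
N→(0,5)  cyc=45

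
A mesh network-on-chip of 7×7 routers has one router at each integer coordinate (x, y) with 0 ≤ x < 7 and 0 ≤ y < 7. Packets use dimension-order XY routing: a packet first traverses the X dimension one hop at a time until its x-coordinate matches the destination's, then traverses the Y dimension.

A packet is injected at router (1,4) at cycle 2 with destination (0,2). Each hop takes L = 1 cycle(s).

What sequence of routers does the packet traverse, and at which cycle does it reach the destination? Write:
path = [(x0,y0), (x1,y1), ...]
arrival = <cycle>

path = [(1,4), (0,4), (0,3), (0,2)]
arrival = 5

hop 0: (1,4) @ cyc 2
hop 1: (0,4) @ cyc 3  [W]
hop 2: (0,3) @ cyc 4  [S]
hop 3: (0,2) @ cyc 5  [S]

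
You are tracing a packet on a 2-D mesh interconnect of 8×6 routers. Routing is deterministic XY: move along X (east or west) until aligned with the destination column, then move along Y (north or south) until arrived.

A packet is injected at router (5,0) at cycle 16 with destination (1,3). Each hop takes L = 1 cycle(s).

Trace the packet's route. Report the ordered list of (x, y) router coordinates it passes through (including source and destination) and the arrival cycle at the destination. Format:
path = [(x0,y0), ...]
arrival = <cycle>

path = [(5,0), (4,0), (3,0), (2,0), (1,0), (1,1), (1,2), (1,3)]
arrival = 23

[0] x=5 y=0 t=16
[1] x=4 y=0 t=17 →W
[2] x=3 y=0 t=18 →W
[3] x=2 y=0 t=19 →W
[4] x=1 y=0 t=20 →W
[5] x=1 y=1 t=21 →N
[6] x=1 y=2 t=22 →N
[7] x=1 y=3 t=23 →N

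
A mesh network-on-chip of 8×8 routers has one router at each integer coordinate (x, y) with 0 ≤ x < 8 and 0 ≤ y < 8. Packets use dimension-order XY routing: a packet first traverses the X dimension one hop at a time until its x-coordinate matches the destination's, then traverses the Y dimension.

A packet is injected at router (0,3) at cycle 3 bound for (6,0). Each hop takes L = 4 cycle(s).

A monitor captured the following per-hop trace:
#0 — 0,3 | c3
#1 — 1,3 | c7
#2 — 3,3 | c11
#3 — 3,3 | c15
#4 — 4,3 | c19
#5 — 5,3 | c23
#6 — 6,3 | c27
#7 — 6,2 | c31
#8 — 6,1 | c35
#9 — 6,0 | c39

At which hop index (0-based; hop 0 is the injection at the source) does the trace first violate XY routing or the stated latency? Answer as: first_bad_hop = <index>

first_bad_hop = 2

hop 1: step (+1,+0), +4 cyc — ok
hop 2: step (+2,+0), +4 cyc — BAD: non-unit step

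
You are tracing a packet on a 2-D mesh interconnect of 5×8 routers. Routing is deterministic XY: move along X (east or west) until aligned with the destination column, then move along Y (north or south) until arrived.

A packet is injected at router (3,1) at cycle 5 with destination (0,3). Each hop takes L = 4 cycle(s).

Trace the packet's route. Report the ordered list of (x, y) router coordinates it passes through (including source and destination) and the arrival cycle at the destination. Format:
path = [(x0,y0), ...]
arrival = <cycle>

  0. router=(3,1) cycle=5 (inject)
  1. router=(2,1) cycle=9 dir=W
  2. router=(1,1) cycle=13 dir=W
  3. router=(0,1) cycle=17 dir=W
  4. router=(0,2) cycle=21 dir=N
  5. router=(0,3) cycle=25 dir=N

path = [(3,1), (2,1), (1,1), (0,1), (0,2), (0,3)]
arrival = 25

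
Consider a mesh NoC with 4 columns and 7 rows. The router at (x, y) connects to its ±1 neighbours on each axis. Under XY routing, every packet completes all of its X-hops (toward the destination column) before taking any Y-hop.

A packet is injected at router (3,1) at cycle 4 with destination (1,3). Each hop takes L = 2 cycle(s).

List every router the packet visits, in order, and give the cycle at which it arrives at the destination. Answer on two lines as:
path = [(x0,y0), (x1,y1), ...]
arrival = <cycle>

  0. router=(3,1) cycle=4 (inject)
  1. router=(2,1) cycle=6 dir=W
  2. router=(1,1) cycle=8 dir=W
  3. router=(1,2) cycle=10 dir=N
  4. router=(1,3) cycle=12 dir=N

path = [(3,1), (2,1), (1,1), (1,2), (1,3)]
arrival = 12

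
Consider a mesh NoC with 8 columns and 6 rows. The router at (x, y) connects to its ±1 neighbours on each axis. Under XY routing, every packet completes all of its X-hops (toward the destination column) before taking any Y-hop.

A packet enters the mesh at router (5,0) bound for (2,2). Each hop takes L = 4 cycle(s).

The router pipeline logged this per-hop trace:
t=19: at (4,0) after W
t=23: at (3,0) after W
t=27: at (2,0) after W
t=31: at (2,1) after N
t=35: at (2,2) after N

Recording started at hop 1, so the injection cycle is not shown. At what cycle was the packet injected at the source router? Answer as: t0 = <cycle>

t0 = 15

cyc[1] = 19 and cyc[k] = t0 + k·L for every k.
t0 = cyc[1] − L = 19 − 4 = 15.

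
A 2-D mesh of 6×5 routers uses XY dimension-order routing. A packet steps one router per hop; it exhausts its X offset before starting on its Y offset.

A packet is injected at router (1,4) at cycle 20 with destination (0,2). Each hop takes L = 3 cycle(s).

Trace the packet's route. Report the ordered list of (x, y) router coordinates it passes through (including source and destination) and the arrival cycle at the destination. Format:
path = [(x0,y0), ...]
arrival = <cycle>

#0 — 1,4 | c20
#1 — 0,4 | c23 | W
#2 — 0,3 | c26 | S
#3 — 0,2 | c29 | S

path = [(1,4), (0,4), (0,3), (0,2)]
arrival = 29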